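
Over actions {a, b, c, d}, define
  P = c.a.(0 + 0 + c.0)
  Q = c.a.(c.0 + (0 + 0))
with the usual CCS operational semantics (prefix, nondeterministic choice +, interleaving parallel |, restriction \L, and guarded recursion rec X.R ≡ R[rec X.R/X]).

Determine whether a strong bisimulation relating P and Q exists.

LTS(P): 4 reachable states
  s0 = c.a.(0 + 0 + c.0) has moves =c=> s1
  s1 = a.(0 + 0 + c.0) has moves =a=> s2
  s2 = 0 + 0 + c.0 has moves =c=> s3
  s3 = 0 has moves deadlocked
LTS(Q): 4 reachable states
  t0 = c.a.(c.0 + (0 + 0)) has moves =c=> t1
  t1 = a.(c.0 + (0 + 0)) has moves =a=> t2
  t2 = c.0 + (0 + 0) has moves =c=> t3
  t3 = 0 has moves deadlocked
Partition-refinement fixed point:
  B0 = {s0, t0}
  B1 = {s1, t1}
  B2 = {s2, t2}
  B3 = {s3, t3}
s0 ∈ B0, t0 ∈ B0 → same block

YES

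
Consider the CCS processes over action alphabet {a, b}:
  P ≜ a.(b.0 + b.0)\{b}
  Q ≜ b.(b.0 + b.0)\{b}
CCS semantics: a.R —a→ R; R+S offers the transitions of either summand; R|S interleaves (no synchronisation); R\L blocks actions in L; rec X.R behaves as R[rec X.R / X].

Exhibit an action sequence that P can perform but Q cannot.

a

P's transition system — 2 states:
  u0 = a.(b.0 + b.0)\{b} → -a-> u1
  u1 = (b.0 + b.0)\{b} → (no moves)
Q's transition system — 2 states:
  v0 = b.(b.0 + b.0)\{b} → -b-> v1
  v1 = (b.0 + b.0)\{b} → (no moves)
Run σ = ⟨a⟩ on P: start {u0}
  step 1 (a): {u1}
  ✓ P
Run σ = ⟨a⟩ on Q: start {v0}
  step 1 (a): no successor for Q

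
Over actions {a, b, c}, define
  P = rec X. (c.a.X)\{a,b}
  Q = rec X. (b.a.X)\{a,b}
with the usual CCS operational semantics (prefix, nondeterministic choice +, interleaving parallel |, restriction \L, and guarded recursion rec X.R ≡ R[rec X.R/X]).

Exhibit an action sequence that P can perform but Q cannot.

Reachable graph of P (2 states):
  p0 = rec X. (c.a.X)\{a,b} has moves —c→ p1
  p1 = (a.(rec X. (c.a.X)\{a,b}))\{a,b} has moves ·
Reachable graph of Q (1 states):
  q0 = rec X. (b.a.X)\{a,b} has moves ·
Run σ = ⟨c⟩ on P: start {p0}
  [1] c ⇒ {p1}
  P completes σ.
Run σ = ⟨c⟩ on Q: start {q0}
  [1] c ⇒ no successor for Q

c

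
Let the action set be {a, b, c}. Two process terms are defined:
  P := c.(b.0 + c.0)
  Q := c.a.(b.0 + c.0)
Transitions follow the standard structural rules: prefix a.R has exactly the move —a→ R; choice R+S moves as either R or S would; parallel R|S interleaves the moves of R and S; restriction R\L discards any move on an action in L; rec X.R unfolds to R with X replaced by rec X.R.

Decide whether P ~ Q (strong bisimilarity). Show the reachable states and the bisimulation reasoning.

LTS(P): 3 reachable states
  p0 = c.(b.0 + c.0) | =c=> p1
  p1 = b.0 + c.0 | =b=> p2, =c=> p2
  p2 = 0 | ∅
LTS(Q): 4 reachable states
  q0 = c.a.(b.0 + c.0) | =c=> q1
  q1 = a.(b.0 + c.0) | =a=> q2
  q2 = b.0 + c.0 | =b=> q3, =c=> q3
  q3 = 0 | ∅
Partition-refinement fixed point:
  B0 = {p0}
  B1 = {p1, q2}
  B2 = {p2, q3}
  B3 = {q0}
  B4 = {q1}
p0 ∈ B0, q0 ∈ B3 → different blocks

not bisimilar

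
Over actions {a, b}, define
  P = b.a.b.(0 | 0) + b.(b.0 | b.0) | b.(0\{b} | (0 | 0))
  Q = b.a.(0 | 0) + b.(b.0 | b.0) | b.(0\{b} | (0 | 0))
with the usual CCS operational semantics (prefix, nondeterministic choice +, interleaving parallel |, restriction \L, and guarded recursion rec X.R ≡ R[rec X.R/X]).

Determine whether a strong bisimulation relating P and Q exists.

not bisimilar

P's transition system — 13 states:
  m0 = b.a.b.(0 | 0) + b.(b.0 | b.0) | b.(0\{b} | (0 | 0)) has moves =b=> m1, =b=> m2, =b=> m3
  m1 = a.b.(0 | 0) has moves =a=> m4
  m2 = b.(b.0 | b.0) | (0\{b} | (0 | 0)) has moves =b=> m5
  m3 = b.0 | b.0 | b.(0\{b} | (0 | 0)) has moves =b=> m5, =b=> m6, =b=> m7
  m4 = b.(0 | 0) has moves =b=> m8
  m5 = b.0 | b.0 | (0\{b} | (0 | 0)) has moves =b=> m10, =b=> m9
  m6 = 0 | b.0 | b.(0\{b} | (0 | 0)) has moves =b=> m11, =b=> m9
  m7 = b.0 | 0 | b.(0\{b} | (0 | 0)) has moves =b=> m10, =b=> m11
  m8 = 0 | 0 has moves ∅
  m9 = 0 | b.0 | (0\{b} | (0 | 0)) has moves =b=> m12
  m10 = b.0 | 0 | (0\{b} | (0 | 0)) has moves =b=> m12
  m11 = 0 | 0 | b.(0\{b} | (0 | 0)) has moves =b=> m12
  m12 = 0 | 0 | (0\{b} | (0 | 0)) has moves ∅
Q's transition system — 12 states:
  n0 = b.a.(0 | 0) + b.(b.0 | b.0) | b.(0\{b} | (0 | 0)) has moves =b=> n1, =b=> n2, =b=> n3
  n1 = a.(0 | 0) has moves =a=> n4
  n2 = b.(b.0 | b.0) | (0\{b} | (0 | 0)) has moves =b=> n5
  n3 = b.0 | b.0 | b.(0\{b} | (0 | 0)) has moves =b=> n5, =b=> n6, =b=> n7
  n4 = 0 | 0 has moves ∅
  n5 = b.0 | b.0 | (0\{b} | (0 | 0)) has moves =b=> n8, =b=> n9
  n6 = 0 | b.0 | b.(0\{b} | (0 | 0)) has moves =b=> n10, =b=> n8
  n7 = b.0 | 0 | b.(0\{b} | (0 | 0)) has moves =b=> n10, =b=> n9
  n8 = 0 | b.0 | (0\{b} | (0 | 0)) has moves =b=> n11
  n9 = b.0 | 0 | (0\{b} | (0 | 0)) has moves =b=> n11
  n10 = 0 | 0 | b.(0\{b} | (0 | 0)) has moves =b=> n11
  n11 = 0 | 0 | (0\{b} | (0 | 0)) has moves ∅
Bisimilarity quotient blocks:
  B0 = {m0}
  B1 = {m2, m3, n2, n3}
  B2 = {m5, m6, m7, n5, n6, n7}
  B3 = {m10, m11, m4, m9, n10, n8, n9}
  B4 = {m12, m8, n11, n4}
  B5 = {m1}
  B6 = {n0}
  B7 = {n1}
m0 ∈ B0, n0 ∈ B6 → different blocks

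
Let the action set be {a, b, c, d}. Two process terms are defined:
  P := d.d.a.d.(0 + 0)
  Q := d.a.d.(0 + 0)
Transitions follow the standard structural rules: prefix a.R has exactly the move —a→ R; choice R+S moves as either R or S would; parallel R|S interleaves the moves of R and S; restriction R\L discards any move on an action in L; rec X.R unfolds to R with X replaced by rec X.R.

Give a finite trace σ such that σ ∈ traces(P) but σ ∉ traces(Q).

dd

Reachable graph of P (5 states):
  s0 = d.d.a.d.(0 + 0) has moves —d→ s1
  s1 = d.a.d.(0 + 0) has moves —d→ s2
  s2 = a.d.(0 + 0) has moves —a→ s3
  s3 = d.(0 + 0) has moves —d→ s4
  s4 = 0 + 0 has moves ·
Reachable graph of Q (4 states):
  t0 = d.a.d.(0 + 0) has moves —d→ t1
  t1 = a.d.(0 + 0) has moves —a→ t2
  t2 = d.(0 + 0) has moves —d→ t3
  t3 = 0 + 0 has moves ·
Trace ⟨dd⟩ through P, begin at {s0}:
  [1] d ⇒ {s1}
  [2] d ⇒ {s2}
  ✓ P
Trace ⟨dd⟩ through Q, begin at {t0}:
  [1] d ⇒ {t1}
  [2] d ⇒ ∅ (Q stuck)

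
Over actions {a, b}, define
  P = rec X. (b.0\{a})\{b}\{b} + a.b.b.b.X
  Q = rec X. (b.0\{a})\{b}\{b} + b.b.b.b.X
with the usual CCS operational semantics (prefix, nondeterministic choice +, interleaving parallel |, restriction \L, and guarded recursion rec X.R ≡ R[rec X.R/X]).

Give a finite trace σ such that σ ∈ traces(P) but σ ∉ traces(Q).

a

Reachable graph of P (4 states):
  u0 = rec X. (b.0\{a})\{b}\{b} + a.b.b.b.X → —a→ u1
  u1 = b.b.b.(rec X. (b.0\{a})\{b}\{b} + a.b.b.b.X) → —b→ u2
  u2 = b.b.(rec X. (b.0\{a})\{b}\{b} + a.b.b.b.X) → —b→ u3
  u3 = b.(rec X. (b.0\{a})\{b}\{b} + a.b.b.b.X) → —b→ u0
Reachable graph of Q (4 states):
  v0 = rec X. (b.0\{a})\{b}\{b} + b.b.b.b.X → —b→ v1
  v1 = b.b.b.(rec X. (b.0\{a})\{b}\{b} + b.b.b.b.X) → —b→ v2
  v2 = b.b.(rec X. (b.0\{a})\{b}\{b} + b.b.b.b.X) → —b→ v3
  v3 = b.(rec X. (b.0\{a})\{b}\{b} + b.b.b.b.X) → —b→ v0
Run σ = ⟨a⟩ on P: start {u0}
  after a @ step 1: {u1}
  — P admits the full trace.
Run σ = ⟨a⟩ on Q: start {v0}
  after a @ step 1: ∅  — Q cannot continue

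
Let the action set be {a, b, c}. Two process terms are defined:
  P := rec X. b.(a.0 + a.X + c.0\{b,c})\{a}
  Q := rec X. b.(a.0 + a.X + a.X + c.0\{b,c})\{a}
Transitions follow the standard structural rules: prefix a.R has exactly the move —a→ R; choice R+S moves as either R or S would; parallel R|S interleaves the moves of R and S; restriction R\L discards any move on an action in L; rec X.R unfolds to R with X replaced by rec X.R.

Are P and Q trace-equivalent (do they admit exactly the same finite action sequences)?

traces(P) = traces(Q)

LTS(P): 3 reachable states
  m0 = rec X. b.(a.0 + a.X + c.0\{b,c})\{a} | -b-> m1
  m1 = (a.0 + a.(rec X. b.(a.0 + a.X + c.0\{b,c})\{a}) + c.0\{b,c})\{a} | -c-> m2
  m2 = 0\{b,c}\{a} | (no moves)
LTS(Q): 3 reachable states
  n0 = rec X. b.(a.0 + a.X + a.X + c.0\{b,c})\{a} | -b-> n1
  n1 = (a.0 + a.(rec X. b.(a.0 + a.X + a.X + c.0\{b,c})\{a}) + a.(rec X. b.(a.0 + a.X + a.X + c.0\{b,c})\{a}) + c.0\{b,c})\{a} | -c-> n2
  n2 = 0\{b,c}\{a} | (no moves)
Partition-refinement fixed point:
  B0 = {m0, n0}
  B1 = {m1, n1}
  B2 = {m2, n2}
m0 ∈ B0, n0 ∈ B0 → same block
Bisimilar ⇒ trace-equivalent.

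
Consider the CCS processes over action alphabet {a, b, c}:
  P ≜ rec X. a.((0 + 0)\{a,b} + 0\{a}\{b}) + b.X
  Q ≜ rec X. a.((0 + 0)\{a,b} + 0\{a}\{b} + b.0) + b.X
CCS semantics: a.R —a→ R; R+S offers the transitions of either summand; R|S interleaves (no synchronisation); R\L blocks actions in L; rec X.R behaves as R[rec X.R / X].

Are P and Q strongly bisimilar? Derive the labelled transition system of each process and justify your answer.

not bisimilar

Reachable graph of P (2 states):
  m0 = rec X. a.((0 + 0)\{a,b} + 0\{a}\{b}) + b.X → ··a··> m1, ··b··> m0
  m1 = (0 + 0)\{a,b} + 0\{a}\{b} → ·
Reachable graph of Q (3 states):
  n0 = rec X. a.((0 + 0)\{a,b} + 0\{a}\{b} + b.0) + b.X → ··a··> n1, ··b··> n0
  n1 = (0 + 0)\{a,b} + 0\{a}\{b} + b.0 → ··b··> n2
  n2 = 0 → ·
Bisimilarity quotient blocks:
  B0 = {m0}
  B1 = {m1, n2}
  B2 = {n0}
  B3 = {n1}
m0 ∈ B0, n0 ∈ B2 → different blocks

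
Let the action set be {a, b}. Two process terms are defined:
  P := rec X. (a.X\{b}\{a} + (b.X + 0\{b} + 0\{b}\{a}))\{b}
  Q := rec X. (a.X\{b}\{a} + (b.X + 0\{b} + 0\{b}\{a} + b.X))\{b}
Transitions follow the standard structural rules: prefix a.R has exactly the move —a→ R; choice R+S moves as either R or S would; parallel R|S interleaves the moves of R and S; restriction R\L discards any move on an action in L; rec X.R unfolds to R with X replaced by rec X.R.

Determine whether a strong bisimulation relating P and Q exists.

YES

P's transition system — 2 states:
  u0 = rec X. (a.X\{b}\{a} + (b.X + 0\{b} + 0\{b}\{a}))\{b} ⊢ --a--▸ u1
  u1 = (rec X. (a.X\{b}\{a} + (b.X + 0\{b} + 0\{b}\{a}))\{b})\{b}\{a}\{b} ⊢ deadlocked
Q's transition system — 2 states:
  v0 = rec X. (a.X\{b}\{a} + (b.X + 0\{b} + 0\{b}\{a} + b.X))\{b} ⊢ --a--▸ v1
  v1 = (rec X. (a.X\{b}\{a} + (b.X + 0\{b} + 0\{b}\{a} + b.X))\{b})\{b}\{a}\{b} ⊢ deadlocked
Bisimilarity quotient blocks:
  B0 = {u0, v0}
  B1 = {u1, v1}
u0 ∈ B0, v0 ∈ B0 → same block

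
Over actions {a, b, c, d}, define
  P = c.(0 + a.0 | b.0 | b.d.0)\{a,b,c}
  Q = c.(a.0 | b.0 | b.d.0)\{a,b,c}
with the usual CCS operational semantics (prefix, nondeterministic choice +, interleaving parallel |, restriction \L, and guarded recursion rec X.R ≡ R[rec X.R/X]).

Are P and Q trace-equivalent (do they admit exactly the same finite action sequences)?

traces(P) = traces(Q)

P's transition system — 2 states:
  s0 = c.(0 + a.0 | b.0 | b.d.0)\{a,b,c} | -c-> s1
  s1 = (0 + a.0 | b.0 | b.d.0)\{a,b,c} | ∅
Q's transition system — 2 states:
  t0 = c.(a.0 | b.0 | b.d.0)\{a,b,c} | -c-> t1
  t1 = (a.0 | b.0 | b.d.0)\{a,b,c} | ∅
Partition-refinement fixed point:
  B0 = {s0, t0}
  B1 = {s1, t1}
s0 ∈ B0, t0 ∈ B0 → same block
Bisimilar ⇒ trace-equivalent.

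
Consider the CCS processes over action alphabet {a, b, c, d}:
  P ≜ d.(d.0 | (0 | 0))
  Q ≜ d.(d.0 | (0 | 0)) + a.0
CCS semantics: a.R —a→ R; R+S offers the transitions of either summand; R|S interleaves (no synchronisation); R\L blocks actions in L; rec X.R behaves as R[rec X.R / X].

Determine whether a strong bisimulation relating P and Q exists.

P's transition system — 3 states:
  p0 = d.(d.0 | (0 | 0)) has moves ··d··> p1
  p1 = d.0 | (0 | 0) has moves ··d··> p2
  p2 = 0 | (0 | 0) has moves ∅
Q's transition system — 4 states:
  q0 = d.(d.0 | (0 | 0)) + a.0 has moves ··a··> q1, ··d··> q2
  q1 = 0 has moves ∅
  q2 = d.0 | (0 | 0) has moves ··d··> q3
  q3 = 0 | (0 | 0) has moves ∅
Coarsest stable partition (strong bisimilarity classes):
  B0 = {p0}
  B1 = {p1, q2}
  B2 = {p2, q1, q3}
  B3 = {q0}
p0 ∈ B0, q0 ∈ B3 → different blocks

not bisimilar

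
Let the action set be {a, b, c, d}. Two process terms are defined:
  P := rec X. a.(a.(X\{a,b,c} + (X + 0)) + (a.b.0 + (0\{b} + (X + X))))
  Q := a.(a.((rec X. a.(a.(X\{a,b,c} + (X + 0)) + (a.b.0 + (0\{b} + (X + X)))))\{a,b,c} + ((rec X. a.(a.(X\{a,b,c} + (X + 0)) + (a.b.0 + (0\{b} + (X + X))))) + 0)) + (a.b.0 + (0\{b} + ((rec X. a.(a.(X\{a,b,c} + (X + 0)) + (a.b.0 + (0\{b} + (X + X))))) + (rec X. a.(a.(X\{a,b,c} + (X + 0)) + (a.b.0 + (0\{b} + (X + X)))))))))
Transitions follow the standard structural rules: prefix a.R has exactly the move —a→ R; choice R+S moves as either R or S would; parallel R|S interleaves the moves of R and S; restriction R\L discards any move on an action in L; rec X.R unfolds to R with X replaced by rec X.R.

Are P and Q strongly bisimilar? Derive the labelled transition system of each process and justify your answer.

LTS(P): 5 reachable states
  m0 = rec X. a.(a.(X\{a,b,c} + (X + 0)) + (a.b.0 + (0\{b} + (X + X)))) has moves —a→ m1
  m1 = a.((rec X. a.(a.(X\{a,b,c} + (X + 0)) + (a.b.0 + (0\{b} + (X + X)))))\{a,b,c} + ((rec X. a.(a.(X\{a,b,c} + (X + 0)) + (a.b.0 + (0\{b} + (X + X))))) + 0)) + (a.b.0 + (0\{b} + ((rec X. a.(a.(X\{a,b,c} + (X + 0)) + (a.b.0 + (0\{b} + (X + X))))) + (rec X. a.(a.(X\{a,b,c} + (X + 0)) + (a.b.0 + (0\{b} + (X + X)))))))) has moves —a→ m1, —a→ m2, —a→ m3
  m2 = (rec X. a.(a.(X\{a,b,c} + (X + 0)) + (a.b.0 + (0\{b} + (X + X)))))\{a,b,c} + ((rec X. a.(a.(X\{a,b,c} + (X + 0)) + (a.b.0 + (0\{b} + (X + X))))) + 0) has moves —a→ m1
  m3 = b.0 has moves —b→ m4
  m4 = 0 has moves ·
LTS(Q): 5 reachable states
  n0 = a.(a.((rec X. a.(a.(X\{a,b,c} + (X + 0)) + (a.b.0 + (0\{b} + (X + X)))))\{a,b,c} + ((rec X. a.(a.(X\{a,b,c} + (X + 0)) + (a.b.0 + (0\{b} + (X + X))))) + 0)) + (a.b.0 + (0\{b} + ((rec X. a.(a.(X\{a,b,c} + (X + 0)) + (a.b.0 + (0\{b} + (X + X))))) + (rec X. a.(a.(X\{a,b,c} + (X + 0)) + (a.b.0 + (0\{b} + (X + X))))))))) has moves —a→ n1
  n1 = a.((rec X. a.(a.(X\{a,b,c} + (X + 0)) + (a.b.0 + (0\{b} + (X + X)))))\{a,b,c} + ((rec X. a.(a.(X\{a,b,c} + (X + 0)) + (a.b.0 + (0\{b} + (X + X))))) + 0)) + (a.b.0 + (0\{b} + ((rec X. a.(a.(X\{a,b,c} + (X + 0)) + (a.b.0 + (0\{b} + (X + X))))) + (rec X. a.(a.(X\{a,b,c} + (X + 0)) + (a.b.0 + (0\{b} + (X + X)))))))) has moves —a→ n1, —a→ n2, —a→ n3
  n2 = (rec X. a.(a.(X\{a,b,c} + (X + 0)) + (a.b.0 + (0\{b} + (X + X)))))\{a,b,c} + ((rec X. a.(a.(X\{a,b,c} + (X + 0)) + (a.b.0 + (0\{b} + (X + X))))) + 0) has moves —a→ n1
  n3 = b.0 has moves —b→ n4
  n4 = 0 has moves ·
Partition-refinement fixed point:
  B0 = {m0, m2, n0, n2}
  B1 = {m1, n1}
  B2 = {m3, n3}
  B3 = {m4, n4}
m0 ∈ B0, n0 ∈ B0 → same block

YES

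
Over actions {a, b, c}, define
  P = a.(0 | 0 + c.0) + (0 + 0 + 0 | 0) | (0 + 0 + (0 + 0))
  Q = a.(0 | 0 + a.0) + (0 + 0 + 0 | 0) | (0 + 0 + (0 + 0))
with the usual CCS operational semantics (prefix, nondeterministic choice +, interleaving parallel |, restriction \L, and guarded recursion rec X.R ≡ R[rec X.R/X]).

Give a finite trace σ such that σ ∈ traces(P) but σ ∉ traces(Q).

P's transition system — 3 states:
  p0 = a.(0 | 0 + c.0) + (0 + 0 + 0 | 0) | (0 + 0 + (0 + 0)) | ··a··> p1
  p1 = 0 | 0 + c.0 | ··c··> p2
  p2 = 0 | (no moves)
Q's transition system — 3 states:
  q0 = a.(0 | 0 + a.0) + (0 + 0 + 0 | 0) | (0 + 0 + (0 + 0)) | ··a··> q1
  q1 = 0 | 0 + a.0 | ··a··> q2
  q2 = 0 | (no moves)
Run σ = ⟨ac⟩ on P: start {p0}
  [1] a ⇒ {p1}
  [2] c ⇒ {p2}
  ✓ P
Run σ = ⟨ac⟩ on Q: start {q0}
  [1] a ⇒ {q1}
  [2] c ⇒ ∅ (Q stuck)

ac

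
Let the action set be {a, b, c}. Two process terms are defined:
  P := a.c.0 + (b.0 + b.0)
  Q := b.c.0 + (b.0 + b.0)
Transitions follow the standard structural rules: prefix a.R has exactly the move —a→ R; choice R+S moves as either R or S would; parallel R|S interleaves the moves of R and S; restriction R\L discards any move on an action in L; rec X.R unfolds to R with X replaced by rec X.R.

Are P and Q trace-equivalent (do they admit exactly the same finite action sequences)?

NO — witness ⟨a⟩

P's transition system — 3 states:
  m0 = a.c.0 + (b.0 + b.0) :: --a--▸ m1, --b--▸ m2
  m1 = c.0 :: --c--▸ m2
  m2 = 0 :: (no moves)
Q's transition system — 3 states:
  n0 = b.c.0 + (b.0 + b.0) :: --b--▸ n1, --b--▸ n2
  n1 = 0 :: (no moves)
  n2 = c.0 :: --c--▸ n1
Run σ = ⟨a⟩ on P: start {m0}
  [1] a ⇒ {m1}
  ✓ P
Run σ = ⟨a⟩ on Q: start {n0}
  [1] a ⇒ ∅  — Q cannot continue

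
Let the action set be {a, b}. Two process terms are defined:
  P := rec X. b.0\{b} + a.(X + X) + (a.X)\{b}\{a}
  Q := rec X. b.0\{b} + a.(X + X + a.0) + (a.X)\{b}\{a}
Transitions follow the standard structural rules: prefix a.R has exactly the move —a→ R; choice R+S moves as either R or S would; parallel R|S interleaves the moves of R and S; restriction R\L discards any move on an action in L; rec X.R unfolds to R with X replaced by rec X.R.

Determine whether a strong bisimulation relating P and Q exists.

NO

P's transition system — 3 states:
  p0 = rec X. b.0\{b} + a.(X + X) + (a.X)\{b}\{a} | =a=> p1, =b=> p2
  p1 = (rec X. b.0\{b} + a.(X + X) + (a.X)\{b}\{a}) + (rec X. b.0\{b} + a.(X + X) + (a.X)\{b}\{a}) | =a=> p1, =b=> p2
  p2 = 0\{b} | ∅
Q's transition system — 4 states:
  q0 = rec X. b.0\{b} + a.(X + X + a.0) + (a.X)\{b}\{a} | =a=> q1, =b=> q2
  q1 = (rec X. b.0\{b} + a.(X + X + a.0) + (a.X)\{b}\{a}) + (rec X. b.0\{b} + a.(X + X + a.0) + (a.X)\{b}\{a}) + a.0 | =a=> q1, =a=> q3, =b=> q2
  q2 = 0\{b} | ∅
  q3 = 0 | ∅
Partition-refinement fixed point:
  B0 = {p0, p1}
  B1 = {p2, q2, q3}
  B2 = {q0}
  B3 = {q1}
p0 ∈ B0, q0 ∈ B2 → different blocks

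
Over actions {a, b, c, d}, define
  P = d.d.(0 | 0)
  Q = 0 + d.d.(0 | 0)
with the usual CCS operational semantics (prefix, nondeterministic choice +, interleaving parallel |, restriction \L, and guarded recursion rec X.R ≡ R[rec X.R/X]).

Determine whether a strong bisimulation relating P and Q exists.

YES

P's transition system — 3 states:
  m0 = d.d.(0 | 0) ⊢ ··d··> m1
  m1 = d.(0 | 0) ⊢ ··d··> m2
  m2 = 0 | 0 ⊢ ·
Q's transition system — 3 states:
  n0 = 0 + d.d.(0 | 0) ⊢ ··d··> n1
  n1 = d.(0 | 0) ⊢ ··d··> n2
  n2 = 0 | 0 ⊢ ·
Coarsest stable partition (strong bisimilarity classes):
  B0 = {m0, n0}
  B1 = {m1, n1}
  B2 = {m2, n2}
m0 ∈ B0, n0 ∈ B0 → same block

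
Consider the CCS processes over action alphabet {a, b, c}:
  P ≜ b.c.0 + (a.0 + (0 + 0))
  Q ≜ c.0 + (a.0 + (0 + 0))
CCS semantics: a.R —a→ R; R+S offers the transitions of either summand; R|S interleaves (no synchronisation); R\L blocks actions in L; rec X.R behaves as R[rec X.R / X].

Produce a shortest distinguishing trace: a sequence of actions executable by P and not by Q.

b

Reachable graph of P (3 states):
  m0 = b.c.0 + (a.0 + (0 + 0)) → —a→ m1, —b→ m2
  m1 = 0 → ·
  m2 = c.0 → —c→ m1
Reachable graph of Q (2 states):
  n0 = c.0 + (a.0 + (0 + 0)) → —a→ n1, —c→ n1
  n1 = 0 → ·
Trace ⟨b⟩ through P, begin at {m0}:
  after b @ step 1: {m2}
  ✓ P
Trace ⟨b⟩ through Q, begin at {n0}:
  after b @ step 1: ∅ (Q stuck)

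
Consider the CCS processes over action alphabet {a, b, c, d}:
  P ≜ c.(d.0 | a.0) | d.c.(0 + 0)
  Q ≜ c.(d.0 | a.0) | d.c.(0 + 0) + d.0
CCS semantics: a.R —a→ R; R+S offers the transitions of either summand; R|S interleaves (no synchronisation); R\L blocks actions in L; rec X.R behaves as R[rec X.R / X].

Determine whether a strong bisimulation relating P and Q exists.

P ≁ Q

LTS(P): 15 reachable states
  p0 = c.(d.0 | a.0) | d.c.(0 + 0) has moves ··c··> p1, ··d··> p2
  p1 = d.0 | a.0 | d.c.(0 + 0) has moves ··a··> p3, ··d··> p4, ··d··> p5
  p2 = c.(d.0 | a.0) | c.(0 + 0) has moves ··c··> p5, ··c··> p6
  p3 = d.0 | 0 | d.c.(0 + 0) has moves ··d··> p7, ··d··> p8
  p4 = 0 | a.0 | d.c.(0 + 0) has moves ··a··> p7, ··d··> p9
  p5 = d.0 | a.0 | c.(0 + 0) has moves ··a··> p8, ··c··> p10, ··d··> p9
  p6 = c.(d.0 | a.0) | (0 + 0) has moves ··c··> p10
  p7 = 0 | 0 | d.c.(0 + 0) has moves ··d··> p11
  p8 = d.0 | 0 | c.(0 + 0) has moves ··c··> p12, ··d··> p11
  p9 = 0 | a.0 | c.(0 + 0) has moves ··a··> p11, ··c··> p13
  p10 = d.0 | a.0 | (0 + 0) has moves ··a··> p12, ··d··> p13
  p11 = 0 | 0 | c.(0 + 0) has moves ··c··> p14
  p12 = d.0 | 0 | (0 + 0) has moves ··d··> p14
  p13 = 0 | a.0 | (0 + 0) has moves ··a··> p14
  p14 = 0 | 0 | (0 + 0) has moves stopped
LTS(Q): 16 reachable states
  q0 = c.(d.0 | a.0) | d.c.(0 + 0) + d.0 has moves ··c··> q1, ··d··> q2, ··d··> q3
  q1 = d.0 | a.0 | d.c.(0 + 0) has moves ··a··> q4, ··d··> q5, ··d··> q6
  q2 = 0 has moves stopped
  q3 = c.(d.0 | a.0) | c.(0 + 0) has moves ··c··> q6, ··c··> q7
  q4 = d.0 | 0 | d.c.(0 + 0) has moves ··d··> q8, ··d··> q9
  q5 = 0 | a.0 | d.c.(0 + 0) has moves ··a··> q8, ··d··> q10
  q6 = d.0 | a.0 | c.(0 + 0) has moves ··a··> q9, ··c··> q11, ··d··> q10
  q7 = c.(d.0 | a.0) | (0 + 0) has moves ··c··> q11
  q8 = 0 | 0 | d.c.(0 + 0) has moves ··d··> q12
  q9 = d.0 | 0 | c.(0 + 0) has moves ··c··> q13, ··d··> q12
  q10 = 0 | a.0 | c.(0 + 0) has moves ··a··> q12, ··c··> q14
  q11 = d.0 | a.0 | (0 + 0) has moves ··a··> q13, ··d··> q14
  q12 = 0 | 0 | c.(0 + 0) has moves ··c··> q15
  q13 = d.0 | 0 | (0 + 0) has moves ··d··> q15
  q14 = 0 | a.0 | (0 + 0) has moves ··a··> q15
  q15 = 0 | 0 | (0 + 0) has moves stopped
Coarsest stable partition (strong bisimilarity classes):
  B0 = {p0}
  B1 = {p1, q1}
  B2 = {p3, q4}
  B3 = {p8, q9}
  B4 = {p12, q13}
  B5 = {p14, q15, q2}
  B6 = {p11, q12}
  B7 = {p7, q8}
  B8 = {p4, q5}
  B9 = {p9, q10}
  B10 = {p13, q14}
  B11 = {p5, q6}
  B12 = {p10, q11}
  B13 = {p2, q3}
  B14 = {p6, q7}
  B15 = {q0}
p0 ∈ B0, q0 ∈ B15 → different blocks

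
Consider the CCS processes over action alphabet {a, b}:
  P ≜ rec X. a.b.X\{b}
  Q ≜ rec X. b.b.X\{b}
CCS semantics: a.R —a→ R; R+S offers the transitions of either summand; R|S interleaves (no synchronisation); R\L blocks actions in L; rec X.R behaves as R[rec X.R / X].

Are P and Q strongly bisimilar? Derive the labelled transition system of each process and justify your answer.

P ≁ Q

LTS(P): 4 reachable states
  u0 = rec X. a.b.X\{b} :: --a--▸ u1
  u1 = b.(rec X. a.b.X\{b})\{b} :: --b--▸ u2
  u2 = (rec X. a.b.X\{b})\{b} :: --a--▸ u3
  u3 = (b.(rec X. a.b.X\{b})\{b})\{b} :: ·
LTS(Q): 3 reachable states
  v0 = rec X. b.b.X\{b} :: --b--▸ v1
  v1 = b.(rec X. b.b.X\{b})\{b} :: --b--▸ v2
  v2 = (rec X. b.b.X\{b})\{b} :: ·
Bisimilarity quotient blocks:
  B0 = {u0}
  B1 = {u1}
  B2 = {u2}
  B3 = {u3, v2}
  B4 = {v0}
  B5 = {v1}
u0 ∈ B0, v0 ∈ B4 → different blocks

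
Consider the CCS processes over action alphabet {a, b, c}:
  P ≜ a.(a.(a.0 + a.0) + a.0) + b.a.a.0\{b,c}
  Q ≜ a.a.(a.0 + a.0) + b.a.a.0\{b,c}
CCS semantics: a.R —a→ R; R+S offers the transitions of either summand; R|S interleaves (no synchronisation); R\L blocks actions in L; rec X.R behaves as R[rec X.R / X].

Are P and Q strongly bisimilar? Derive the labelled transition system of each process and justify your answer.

P ≁ Q

P's transition system — 7 states:
  s0 = a.(a.(a.0 + a.0) + a.0) + b.a.a.0\{b,c} has moves -a-> s1, -b-> s2
  s1 = a.(a.0 + a.0) + a.0 has moves -a-> s3, -a-> s4
  s2 = a.a.0\{b,c} has moves -a-> s5
  s3 = 0 has moves ·
  s4 = a.0 + a.0 has moves -a-> s3
  s5 = a.0\{b,c} has moves -a-> s6
  s6 = 0\{b,c} has moves ·
Q's transition system — 7 states:
  t0 = a.a.(a.0 + a.0) + b.a.a.0\{b,c} has moves -a-> t1, -b-> t2
  t1 = a.(a.0 + a.0) has moves -a-> t3
  t2 = a.a.0\{b,c} has moves -a-> t4
  t3 = a.0 + a.0 has moves -a-> t5
  t4 = a.0\{b,c} has moves -a-> t6
  t5 = 0 has moves ·
  t6 = 0\{b,c} has moves ·
Coarsest stable partition (strong bisimilarity classes):
  B0 = {s0}
  B1 = {s1}
  B2 = {s3, s6, t5, t6}
  B3 = {s4, s5, t3, t4}
  B4 = {s2, t1, t2}
  B5 = {t0}
s0 ∈ B0, t0 ∈ B5 → different blocks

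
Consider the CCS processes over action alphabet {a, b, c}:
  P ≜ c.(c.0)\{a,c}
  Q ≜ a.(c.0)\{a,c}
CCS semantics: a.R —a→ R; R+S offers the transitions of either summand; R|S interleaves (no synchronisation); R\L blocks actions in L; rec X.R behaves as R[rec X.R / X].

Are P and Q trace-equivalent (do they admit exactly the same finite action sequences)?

Reachable graph of P (2 states):
  m0 = c.(c.0)\{a,c} → =c=> m1
  m1 = (c.0)\{a,c} → stopped
Reachable graph of Q (2 states):
  n0 = a.(c.0)\{a,c} → =a=> n1
  n1 = (c.0)\{a,c} → stopped
Trace ⟨c⟩ through P, begin at {m0}:
  after c @ step 1: {m1}
  — P admits the full trace.
Trace ⟨c⟩ through Q, begin at {n0}:
  after c @ step 1: ∅  — Q cannot continue

traces(P) ≠ traces(Q) — witness ⟨c⟩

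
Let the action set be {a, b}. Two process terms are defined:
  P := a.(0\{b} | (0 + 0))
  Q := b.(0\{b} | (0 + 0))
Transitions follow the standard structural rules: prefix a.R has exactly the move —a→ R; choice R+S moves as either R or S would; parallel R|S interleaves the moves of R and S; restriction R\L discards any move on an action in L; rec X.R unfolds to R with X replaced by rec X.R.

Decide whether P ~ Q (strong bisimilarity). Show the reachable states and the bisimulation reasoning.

not bisimilar

LTS(P): 2 reachable states
  u0 = a.(0\{b} | (0 + 0)) has moves --a--▸ u1
  u1 = 0\{b} | (0 + 0) has moves deadlocked
LTS(Q): 2 reachable states
  v0 = b.(0\{b} | (0 + 0)) has moves --b--▸ v1
  v1 = 0\{b} | (0 + 0) has moves deadlocked
Partition-refinement fixed point:
  B0 = {u0}
  B1 = {u1, v1}
  B2 = {v0}
u0 ∈ B0, v0 ∈ B2 → different blocks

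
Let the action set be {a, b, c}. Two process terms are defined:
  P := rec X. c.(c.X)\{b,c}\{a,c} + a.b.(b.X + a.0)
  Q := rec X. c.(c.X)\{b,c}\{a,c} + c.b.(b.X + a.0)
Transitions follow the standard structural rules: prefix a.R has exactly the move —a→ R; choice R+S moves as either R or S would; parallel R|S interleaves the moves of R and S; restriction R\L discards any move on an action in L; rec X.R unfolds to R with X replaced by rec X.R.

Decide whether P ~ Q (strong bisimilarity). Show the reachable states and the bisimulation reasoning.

Reachable graph of P (5 states):
  s0 = rec X. c.(c.X)\{b,c}\{a,c} + a.b.(b.X + a.0) | --a--▸ s1, --c--▸ s2
  s1 = b.(b.(rec X. c.(c.X)\{b,c}\{a,c} + a.b.(b.X + a.0)) + a.0) | --b--▸ s3
  s2 = (c.(rec X. c.(c.X)\{b,c}\{a,c} + a.b.(b.X + a.0)))\{b,c}\{a,c} | deadlocked
  s3 = b.(rec X. c.(c.X)\{b,c}\{a,c} + a.b.(b.X + a.0)) + a.0 | --a--▸ s4, --b--▸ s0
  s4 = 0 | deadlocked
Reachable graph of Q (5 states):
  t0 = rec X. c.(c.X)\{b,c}\{a,c} + c.b.(b.X + a.0) | --c--▸ t1, --c--▸ t2
  t1 = (c.(rec X. c.(c.X)\{b,c}\{a,c} + c.b.(b.X + a.0)))\{b,c}\{a,c} | deadlocked
  t2 = b.(b.(rec X. c.(c.X)\{b,c}\{a,c} + c.b.(b.X + a.0)) + a.0) | --b--▸ t3
  t3 = b.(rec X. c.(c.X)\{b,c}\{a,c} + c.b.(b.X + a.0)) + a.0 | --a--▸ t4, --b--▸ t0
  t4 = 0 | deadlocked
Partition-refinement fixed point:
  B0 = {s0}
  B1 = {s2, s4, t1, t4}
  B2 = {s1}
  B3 = {s3}
  B4 = {t0}
  B5 = {t2}
  B6 = {t3}
s0 ∈ B0, t0 ∈ B4 → different blocks

NO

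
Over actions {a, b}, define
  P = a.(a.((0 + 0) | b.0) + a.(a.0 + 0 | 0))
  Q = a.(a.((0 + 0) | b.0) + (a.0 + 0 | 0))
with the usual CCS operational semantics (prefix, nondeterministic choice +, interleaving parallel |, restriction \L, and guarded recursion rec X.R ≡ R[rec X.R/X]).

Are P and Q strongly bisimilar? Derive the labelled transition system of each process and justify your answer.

P's transition system — 6 states:
  s0 = a.(a.((0 + 0) | b.0) + a.(a.0 + 0 | 0)) → ··a··> s1
  s1 = a.((0 + 0) | b.0) + a.(a.0 + 0 | 0) → ··a··> s2, ··a··> s3
  s2 = (0 + 0) | b.0 → ··b··> s4
  s3 = a.0 + 0 | 0 → ··a··> s5
  s4 = (0 + 0) | 0 → (no moves)
  s5 = 0 → (no moves)
Q's transition system — 5 states:
  t0 = a.(a.((0 + 0) | b.0) + (a.0 + 0 | 0)) → ··a··> t1
  t1 = a.((0 + 0) | b.0) + (a.0 + 0 | 0) → ··a··> t2, ··a··> t3
  t2 = (0 + 0) | b.0 → ··b··> t4
  t3 = 0 → (no moves)
  t4 = (0 + 0) | 0 → (no moves)
Bisimilarity quotient blocks:
  B0 = {s0}
  B1 = {s1}
  B2 = {s3}
  B3 = {s4, s5, t3, t4}
  B4 = {s2, t2}
  B5 = {t0}
  B6 = {t1}
s0 ∈ B0, t0 ∈ B5 → different blocks

P ≁ Q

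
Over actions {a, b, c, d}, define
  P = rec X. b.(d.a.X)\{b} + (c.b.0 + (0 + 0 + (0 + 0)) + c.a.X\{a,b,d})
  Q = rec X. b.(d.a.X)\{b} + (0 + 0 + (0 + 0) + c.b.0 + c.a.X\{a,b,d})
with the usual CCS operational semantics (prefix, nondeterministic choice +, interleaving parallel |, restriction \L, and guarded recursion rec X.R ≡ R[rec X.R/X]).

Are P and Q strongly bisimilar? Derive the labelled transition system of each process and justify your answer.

bisimilar

P's transition system — 15 states:
  p0 = rec X. b.(d.a.X)\{b} + (c.b.0 + (0 + 0 + (0 + 0)) + c.a.X\{a,b,d}) ⊢ ··b··> p1, ··c··> p2, ··c··> p3
  p1 = (d.a.(rec X. b.(d.a.X)\{b} + (c.b.0 + (0 + 0 + (0 + 0)) + c.a.X\{a,b,d})))\{b} ⊢ ··d··> p4
  p2 = a.(rec X. b.(d.a.X)\{b} + (c.b.0 + (0 + 0 + (0 + 0)) + c.a.X\{a,b,d}))\{a,b,d} ⊢ ··a··> p5
  p3 = b.0 ⊢ ··b··> p6
  p4 = (a.(rec X. b.(d.a.X)\{b} + (c.b.0 + (0 + 0 + (0 + 0)) + c.a.X\{a,b,d})))\{b} ⊢ ··a··> p7
  p5 = (rec X. b.(d.a.X)\{b} + (c.b.0 + (0 + 0 + (0 + 0)) + c.a.X\{a,b,d}))\{a,b,d} ⊢ ··c··> p8, ··c··> p9
  p6 = 0 ⊢ stopped
  p7 = (rec X. b.(d.a.X)\{b} + (c.b.0 + (0 + 0 + (0 + 0)) + c.a.X\{a,b,d}))\{b} ⊢ ··c··> p10, ··c··> p11
  p8 = (a.(rec X. b.(d.a.X)\{b} + (c.b.0 + (0 + 0 + (0 + 0)) + c.a.X\{a,b,d}))\{a,b,d})\{a,b,d} ⊢ stopped
  p9 = (b.0)\{a,b,d} ⊢ stopped
  p10 = (a.(rec X. b.(d.a.X)\{b} + (c.b.0 + (0 + 0 + (0 + 0)) + c.a.X\{a,b,d}))\{a,b,d})\{b} ⊢ ··a··> p12
  p11 = (b.0)\{b} ⊢ stopped
  p12 = (rec X. b.(d.a.X)\{b} + (c.b.0 + (0 + 0 + (0 + 0)) + c.a.X\{a,b,d}))\{a,b,d}\{b} ⊢ ··c··> p13, ··c··> p14
  p13 = (a.(rec X. b.(d.a.X)\{b} + (c.b.0 + (0 + 0 + (0 + 0)) + c.a.X\{a,b,d}))\{a,b,d})\{a,b,d}\{b} ⊢ stopped
  p14 = (b.0)\{a,b,d}\{b} ⊢ stopped
Q's transition system — 15 states:
  q0 = rec X. b.(d.a.X)\{b} + (0 + 0 + (0 + 0) + c.b.0 + c.a.X\{a,b,d}) ⊢ ··b··> q1, ··c··> q2, ··c··> q3
  q1 = (d.a.(rec X. b.(d.a.X)\{b} + (0 + 0 + (0 + 0) + c.b.0 + c.a.X\{a,b,d})))\{b} ⊢ ··d··> q4
  q2 = a.(rec X. b.(d.a.X)\{b} + (0 + 0 + (0 + 0) + c.b.0 + c.a.X\{a,b,d}))\{a,b,d} ⊢ ··a··> q5
  q3 = b.0 ⊢ ··b··> q6
  q4 = (a.(rec X. b.(d.a.X)\{b} + (0 + 0 + (0 + 0) + c.b.0 + c.a.X\{a,b,d})))\{b} ⊢ ··a··> q7
  q5 = (rec X. b.(d.a.X)\{b} + (0 + 0 + (0 + 0) + c.b.0 + c.a.X\{a,b,d}))\{a,b,d} ⊢ ··c··> q8, ··c··> q9
  q6 = 0 ⊢ stopped
  q7 = (rec X. b.(d.a.X)\{b} + (0 + 0 + (0 + 0) + c.b.0 + c.a.X\{a,b,d}))\{b} ⊢ ··c··> q10, ··c··> q11
  q8 = (a.(rec X. b.(d.a.X)\{b} + (0 + 0 + (0 + 0) + c.b.0 + c.a.X\{a,b,d}))\{a,b,d})\{a,b,d} ⊢ stopped
  q9 = (b.0)\{a,b,d} ⊢ stopped
  q10 = (a.(rec X. b.(d.a.X)\{b} + (0 + 0 + (0 + 0) + c.b.0 + c.a.X\{a,b,d}))\{a,b,d})\{b} ⊢ ··a··> q12
  q11 = (b.0)\{b} ⊢ stopped
  q12 = (rec X. b.(d.a.X)\{b} + (0 + 0 + (0 + 0) + c.b.0 + c.a.X\{a,b,d}))\{a,b,d}\{b} ⊢ ··c··> q13, ··c··> q14
  q13 = (a.(rec X. b.(d.a.X)\{b} + (0 + 0 + (0 + 0) + c.b.0 + c.a.X\{a,b,d}))\{a,b,d})\{a,b,d}\{b} ⊢ stopped
  q14 = (b.0)\{a,b,d}\{b} ⊢ stopped
Bisimilarity quotient blocks:
  B0 = {p0, q0}
  B1 = {p10, p2, q10, q2}
  B2 = {p12, p5, q12, q5}
  B3 = {p11, p13, p14, p6, p8, p9, q11, q13, q14, q6, q8, q9}
  B4 = {p3, q3}
  B5 = {p1, q1}
  B6 = {p4, q4}
  B7 = {p7, q7}
p0 ∈ B0, q0 ∈ B0 → same block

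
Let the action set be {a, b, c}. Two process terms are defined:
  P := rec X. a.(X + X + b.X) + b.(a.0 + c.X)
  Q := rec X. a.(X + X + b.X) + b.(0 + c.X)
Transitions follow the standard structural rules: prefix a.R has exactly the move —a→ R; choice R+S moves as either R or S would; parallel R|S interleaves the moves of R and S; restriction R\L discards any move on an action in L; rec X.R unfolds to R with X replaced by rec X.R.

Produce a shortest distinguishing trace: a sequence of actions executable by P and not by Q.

P's transition system — 4 states:
  u0 = rec X. a.(X + X + b.X) + b.(a.0 + c.X) → =a=> u1, =b=> u2
  u1 = (rec X. a.(X + X + b.X) + b.(a.0 + c.X)) + (rec X. a.(X + X + b.X) + b.(a.0 + c.X)) + b.(rec X. a.(X + X + b.X) + b.(a.0 + c.X)) → =a=> u1, =b=> u0, =b=> u2
  u2 = a.0 + c.(rec X. a.(X + X + b.X) + b.(a.0 + c.X)) → =a=> u3, =c=> u0
  u3 = 0 → (no moves)
Q's transition system — 3 states:
  v0 = rec X. a.(X + X + b.X) + b.(0 + c.X) → =a=> v1, =b=> v2
  v1 = (rec X. a.(X + X + b.X) + b.(0 + c.X)) + (rec X. a.(X + X + b.X) + b.(0 + c.X)) + b.(rec X. a.(X + X + b.X) + b.(0 + c.X)) → =a=> v1, =b=> v0, =b=> v2
  v2 = 0 + c.(rec X. a.(X + X + b.X) + b.(0 + c.X)) → =c=> v0
Executing ba from P (initial set {u0}):
  after b @ step 1: {u2}
  after a @ step 2: {u3}
  ✓ P
Executing ba from Q (initial set {v0}):
  after b @ step 1: {v2}
  after a @ step 2: ∅  — Q cannot continue

ba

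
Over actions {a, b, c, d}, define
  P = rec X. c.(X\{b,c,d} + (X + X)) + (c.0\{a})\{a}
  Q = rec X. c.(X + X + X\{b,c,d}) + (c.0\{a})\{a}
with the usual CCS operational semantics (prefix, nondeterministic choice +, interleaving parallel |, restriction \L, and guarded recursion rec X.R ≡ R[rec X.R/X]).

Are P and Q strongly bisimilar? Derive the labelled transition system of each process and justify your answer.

bisimilar

LTS(P): 3 reachable states
  p0 = rec X. c.(X\{b,c,d} + (X + X)) + (c.0\{a})\{a} → -c-> p1, -c-> p2
  p1 = (rec X. c.(X\{b,c,d} + (X + X)) + (c.0\{a})\{a})\{b,c,d} + ((rec X. c.(X\{b,c,d} + (X + X)) + (c.0\{a})\{a}) + (rec X. c.(X\{b,c,d} + (X + X)) + (c.0\{a})\{a})) → -c-> p1, -c-> p2
  p2 = 0\{a}\{a} → stopped
LTS(Q): 3 reachable states
  q0 = rec X. c.(X + X + X\{b,c,d}) + (c.0\{a})\{a} → -c-> q1, -c-> q2
  q1 = (rec X. c.(X + X + X\{b,c,d}) + (c.0\{a})\{a}) + (rec X. c.(X + X + X\{b,c,d}) + (c.0\{a})\{a}) + (rec X. c.(X + X + X\{b,c,d}) + (c.0\{a})\{a})\{b,c,d} → -c-> q1, -c-> q2
  q2 = 0\{a}\{a} → stopped
Partition-refinement fixed point:
  B0 = {p0, p1, q0, q1}
  B1 = {p2, q2}
p0 ∈ B0, q0 ∈ B0 → same block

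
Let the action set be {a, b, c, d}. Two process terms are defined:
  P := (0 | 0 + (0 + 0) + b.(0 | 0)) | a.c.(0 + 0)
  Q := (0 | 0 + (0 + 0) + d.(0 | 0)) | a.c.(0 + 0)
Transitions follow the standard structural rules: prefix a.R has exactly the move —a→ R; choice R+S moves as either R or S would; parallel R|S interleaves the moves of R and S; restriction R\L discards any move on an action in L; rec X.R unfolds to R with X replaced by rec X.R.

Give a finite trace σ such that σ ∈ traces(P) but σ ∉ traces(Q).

Reachable graph of P (6 states):
  m0 = (0 | 0 + (0 + 0) + b.(0 | 0)) | a.c.(0 + 0) | =a=> m1, =b=> m2
  m1 = (0 | 0 + (0 + 0) + b.(0 | 0)) | c.(0 + 0) | =b=> m3, =c=> m4
  m2 = 0 | 0 | a.c.(0 + 0) | =a=> m3
  m3 = 0 | 0 | c.(0 + 0) | =c=> m5
  m4 = (0 | 0 + (0 + 0) + b.(0 | 0)) | (0 + 0) | =b=> m5
  m5 = 0 | 0 | (0 + 0) | ∅
Reachable graph of Q (6 states):
  n0 = (0 | 0 + (0 + 0) + d.(0 | 0)) | a.c.(0 + 0) | =a=> n1, =d=> n2
  n1 = (0 | 0 + (0 + 0) + d.(0 | 0)) | c.(0 + 0) | =c=> n3, =d=> n4
  n2 = 0 | 0 | a.c.(0 + 0) | =a=> n4
  n3 = (0 | 0 + (0 + 0) + d.(0 | 0)) | (0 + 0) | =d=> n5
  n4 = 0 | 0 | c.(0 + 0) | =c=> n5
  n5 = 0 | 0 | (0 + 0) | ∅
Trace ⟨b⟩ through P, begin at {m0}:
  [1] b ⇒ {m2}
  ✓ P
Trace ⟨b⟩ through Q, begin at {n0}:
  [1] b ⇒ ∅  — Q cannot continue

b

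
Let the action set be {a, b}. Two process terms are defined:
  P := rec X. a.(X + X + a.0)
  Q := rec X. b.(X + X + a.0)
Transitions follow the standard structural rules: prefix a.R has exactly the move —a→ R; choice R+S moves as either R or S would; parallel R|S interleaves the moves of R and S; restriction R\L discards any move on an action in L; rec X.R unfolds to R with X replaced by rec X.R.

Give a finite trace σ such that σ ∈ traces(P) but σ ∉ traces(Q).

P's transition system — 3 states:
  s0 = rec X. a.(X + X + a.0) → --a--▸ s1
  s1 = (rec X. a.(X + X + a.0)) + (rec X. a.(X + X + a.0)) + a.0 → --a--▸ s1, --a--▸ s2
  s2 = 0 → ∅
Q's transition system — 3 states:
  t0 = rec X. b.(X + X + a.0) → --b--▸ t1
  t1 = (rec X. b.(X + X + a.0)) + (rec X. b.(X + X + a.0)) + a.0 → --a--▸ t2, --b--▸ t1
  t2 = 0 → ∅
Run σ = ⟨a⟩ on P: start {s0}
  [1] a ⇒ {s1}
  ✓ P
Run σ = ⟨a⟩ on Q: start {t0}
  [1] a ⇒ no successor for Q

a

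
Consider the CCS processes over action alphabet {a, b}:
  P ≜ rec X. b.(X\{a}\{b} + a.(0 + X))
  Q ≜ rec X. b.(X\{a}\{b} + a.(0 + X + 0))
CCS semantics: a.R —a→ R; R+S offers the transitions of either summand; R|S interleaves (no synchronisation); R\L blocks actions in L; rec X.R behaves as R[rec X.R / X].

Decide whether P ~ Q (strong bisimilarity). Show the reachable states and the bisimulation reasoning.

P ~ Q

P's transition system — 3 states:
  s0 = rec X. b.(X\{a}\{b} + a.(0 + X)) :: -b-> s1
  s1 = (rec X. b.(X\{a}\{b} + a.(0 + X)))\{a}\{b} + a.(0 + (rec X. b.(X\{a}\{b} + a.(0 + X)))) :: -a-> s2
  s2 = 0 + (rec X. b.(X\{a}\{b} + a.(0 + X))) :: -b-> s1
Q's transition system — 3 states:
  t0 = rec X. b.(X\{a}\{b} + a.(0 + X + 0)) :: -b-> t1
  t1 = (rec X. b.(X\{a}\{b} + a.(0 + X + 0)))\{a}\{b} + a.(0 + (rec X. b.(X\{a}\{b} + a.(0 + X + 0))) + 0) :: -a-> t2
  t2 = 0 + (rec X. b.(X\{a}\{b} + a.(0 + X + 0))) + 0 :: -b-> t1
Bisimilarity quotient blocks:
  B0 = {s0, s2, t0, t2}
  B1 = {s1, t1}
s0 ∈ B0, t0 ∈ B0 → same block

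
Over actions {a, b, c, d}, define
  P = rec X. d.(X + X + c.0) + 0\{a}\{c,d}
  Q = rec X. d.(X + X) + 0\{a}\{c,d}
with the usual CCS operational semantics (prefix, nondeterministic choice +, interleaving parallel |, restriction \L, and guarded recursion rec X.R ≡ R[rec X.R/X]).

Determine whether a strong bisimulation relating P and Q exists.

NO

LTS(P): 3 reachable states
  m0 = rec X. d.(X + X + c.0) + 0\{a}\{c,d} has moves ··d··> m1
  m1 = (rec X. d.(X + X + c.0) + 0\{a}\{c,d}) + (rec X. d.(X + X + c.0) + 0\{a}\{c,d}) + c.0 has moves ··c··> m2, ··d··> m1
  m2 = 0 has moves stopped
LTS(Q): 2 reachable states
  n0 = rec X. d.(X + X) + 0\{a}\{c,d} has moves ··d··> n1
  n1 = (rec X. d.(X + X) + 0\{a}\{c,d}) + (rec X. d.(X + X) + 0\{a}\{c,d}) has moves ··d··> n1
Partition-refinement fixed point:
  B0 = {m0}
  B1 = {m1}
  B2 = {m2}
  B3 = {n0, n1}
m0 ∈ B0, n0 ∈ B3 → different blocks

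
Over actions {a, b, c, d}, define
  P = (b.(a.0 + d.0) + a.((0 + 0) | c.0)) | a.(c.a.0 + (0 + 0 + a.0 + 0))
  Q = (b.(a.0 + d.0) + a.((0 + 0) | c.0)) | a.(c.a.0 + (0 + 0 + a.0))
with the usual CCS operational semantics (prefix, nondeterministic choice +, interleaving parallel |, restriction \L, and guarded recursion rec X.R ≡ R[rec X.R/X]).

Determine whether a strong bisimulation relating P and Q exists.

P's transition system — 20 states:
  s0 = (b.(a.0 + d.0) + a.((0 + 0) | c.0)) | a.(c.a.0 + (0 + 0 + a.0 + 0)) ⊢ -a-> s1, -a-> s2, -b-> s3
  s1 = (0 + 0) | c.0 | a.(c.a.0 + (0 + 0 + a.0 + 0)) ⊢ -a-> s4, -c-> s5
  s2 = (b.(a.0 + d.0) + a.((0 + 0) | c.0)) | (c.a.0 + (0 + 0 + a.0 + 0)) ⊢ -a-> s4, -a-> s6, -b-> s7, -c-> s8
  s3 = (a.0 + d.0) | a.(c.a.0 + (0 + 0 + a.0 + 0)) ⊢ -a-> s7, -a-> s9, -d-> s9
  s4 = (0 + 0) | c.0 | (c.a.0 + (0 + 0 + a.0 + 0)) ⊢ -a-> s10, -c-> s11, -c-> s12
  s5 = (0 + 0) | 0 | a.(c.a.0 + (0 + 0 + a.0 + 0)) ⊢ -a-> s11
  s6 = (b.(a.0 + d.0) + a.((0 + 0) | c.0)) | 0 ⊢ -a-> s10, -b-> s13
  s7 = (a.0 + d.0) | (c.a.0 + (0 + 0 + a.0 + 0)) ⊢ -a-> s13, -a-> s14, -c-> s15, -d-> s14
  s8 = (b.(a.0 + d.0) + a.((0 + 0) | c.0)) | a.0 ⊢ -a-> s12, -a-> s6, -b-> s15
  s9 = 0 | a.(c.a.0 + (0 + 0 + a.0 + 0)) ⊢ -a-> s14
  s10 = (0 + 0) | c.0 | 0 ⊢ -c-> s16
  s11 = (0 + 0) | 0 | (c.a.0 + (0 + 0 + a.0 + 0)) ⊢ -a-> s16, -c-> s17
  s12 = (0 + 0) | c.0 | a.0 ⊢ -a-> s10, -c-> s17
  s13 = (a.0 + d.0) | 0 ⊢ -a-> s18, -d-> s18
  s14 = 0 | (c.a.0 + (0 + 0 + a.0 + 0)) ⊢ -a-> s18, -c-> s19
  s15 = (a.0 + d.0) | a.0 ⊢ -a-> s13, -a-> s19, -d-> s19
  s16 = (0 + 0) | 0 | 0 ⊢ ∅
  s17 = (0 + 0) | 0 | a.0 ⊢ -a-> s16
  s18 = 0 | 0 ⊢ ∅
  s19 = 0 | a.0 ⊢ -a-> s18
Q's transition system — 20 states:
  t0 = (b.(a.0 + d.0) + a.((0 + 0) | c.0)) | a.(c.a.0 + (0 + 0 + a.0)) ⊢ -a-> t1, -a-> t2, -b-> t3
  t1 = (0 + 0) | c.0 | a.(c.a.0 + (0 + 0 + a.0)) ⊢ -a-> t4, -c-> t5
  t2 = (b.(a.0 + d.0) + a.((0 + 0) | c.0)) | (c.a.0 + (0 + 0 + a.0)) ⊢ -a-> t4, -a-> t6, -b-> t7, -c-> t8
  t3 = (a.0 + d.0) | a.(c.a.0 + (0 + 0 + a.0)) ⊢ -a-> t7, -a-> t9, -d-> t9
  t4 = (0 + 0) | c.0 | (c.a.0 + (0 + 0 + a.0)) ⊢ -a-> t10, -c-> t11, -c-> t12
  t5 = (0 + 0) | 0 | a.(c.a.0 + (0 + 0 + a.0)) ⊢ -a-> t11
  t6 = (b.(a.0 + d.0) + a.((0 + 0) | c.0)) | 0 ⊢ -a-> t10, -b-> t13
  t7 = (a.0 + d.0) | (c.a.0 + (0 + 0 + a.0)) ⊢ -a-> t13, -a-> t14, -c-> t15, -d-> t14
  t8 = (b.(a.0 + d.0) + a.((0 + 0) | c.0)) | a.0 ⊢ -a-> t12, -a-> t6, -b-> t15
  t9 = 0 | a.(c.a.0 + (0 + 0 + a.0)) ⊢ -a-> t14
  t10 = (0 + 0) | c.0 | 0 ⊢ -c-> t16
  t11 = (0 + 0) | 0 | (c.a.0 + (0 + 0 + a.0)) ⊢ -a-> t16, -c-> t17
  t12 = (0 + 0) | c.0 | a.0 ⊢ -a-> t10, -c-> t17
  t13 = (a.0 + d.0) | 0 ⊢ -a-> t18, -d-> t18
  t14 = 0 | (c.a.0 + (0 + 0 + a.0)) ⊢ -a-> t18, -c-> t19
  t15 = (a.0 + d.0) | a.0 ⊢ -a-> t13, -a-> t19, -d-> t19
  t16 = (0 + 0) | 0 | 0 ⊢ ∅
  t17 = (0 + 0) | 0 | a.0 ⊢ -a-> t16
  t18 = 0 | 0 ⊢ ∅
  t19 = 0 | a.0 ⊢ -a-> t18
Bisimilarity quotient blocks:
  B0 = {s0, t0}
  B1 = {s3, t3}
  B2 = {s7, t7}
  B3 = {s11, s14, t11, t14}
  B4 = {s16, s18, t16, t18}
  B5 = {s17, s19, t17, t19}
  B6 = {s15, t15}
  B7 = {s13, t13}
  B8 = {s5, s9, t5, t9}
  B9 = {s1, t1}
  B10 = {s4, t4}
  B11 = {s10, t10}
  B12 = {s12, t12}
  B13 = {s2, t2}
  B14 = {s8, t8}
  B15 = {s6, t6}
s0 ∈ B0, t0 ∈ B0 → same block

P ~ Q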